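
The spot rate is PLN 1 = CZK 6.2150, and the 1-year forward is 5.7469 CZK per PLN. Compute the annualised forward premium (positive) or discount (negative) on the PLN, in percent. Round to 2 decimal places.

-7.53%

T = 1 year.
Period premium: (5.7469 − 6.215)/6.215 = -0.0753178.
×(1/T) gives -7.53% p.a.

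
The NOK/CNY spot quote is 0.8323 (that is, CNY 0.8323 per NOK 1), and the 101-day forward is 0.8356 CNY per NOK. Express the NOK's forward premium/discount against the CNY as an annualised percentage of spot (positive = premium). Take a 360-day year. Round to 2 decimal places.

T = 101/360 years.
(F − S)/S = (0.8356 − 0.8323)/0.8323 = 0.0039649.
Per annum: 0.0039649 / (101/360) = 0.014132 = 1.41%.

+1.41%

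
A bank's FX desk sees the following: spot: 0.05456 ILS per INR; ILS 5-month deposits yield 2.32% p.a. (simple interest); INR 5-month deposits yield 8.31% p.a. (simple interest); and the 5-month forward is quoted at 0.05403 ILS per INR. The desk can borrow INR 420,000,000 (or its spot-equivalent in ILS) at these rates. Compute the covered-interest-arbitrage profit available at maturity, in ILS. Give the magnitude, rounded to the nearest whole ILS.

ILS 341,618

T = 5/12 years.
Invest the INR and cover forward: 420,000,000 × 1.034625 × 0.05403 = ILS 23,478,331.28.
Convert at spot and invest in ILS: 420,000,000 × 0.05456 × 1.0096666667 = ILS 23,136,713.60.
The quoted forward overvalues INR, so borrow ILS, buy INR at spot, deposit the INR at 8.31%, and sell the proceeds forward at 0.05403.
Profit = 23,478,331.28 − 23,136,713.60 = ILS 341,618.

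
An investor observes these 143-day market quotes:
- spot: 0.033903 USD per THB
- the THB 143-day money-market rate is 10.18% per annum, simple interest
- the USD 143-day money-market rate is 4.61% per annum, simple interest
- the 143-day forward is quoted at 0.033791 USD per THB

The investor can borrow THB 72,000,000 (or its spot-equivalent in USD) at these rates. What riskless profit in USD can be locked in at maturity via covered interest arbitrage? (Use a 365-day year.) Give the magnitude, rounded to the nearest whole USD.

USD 44,883

T = 143/365 years.
Invest the THB and cover forward: 72,000,000 × 1.039883288 × 0.033791 = USD 2,529,986.13.
Convert at spot and invest in USD: 72,000,000 × 0.033903 × 1.018061096 = USD 2,485,103.42.
The quoted forward overvalues THB, so borrow USD, buy THB at spot, deposit the THB at 10.18%, and sell the proceeds forward at 0.033791.
Profit = 2,529,986.13 − 2,485,103.42 = USD 44,883.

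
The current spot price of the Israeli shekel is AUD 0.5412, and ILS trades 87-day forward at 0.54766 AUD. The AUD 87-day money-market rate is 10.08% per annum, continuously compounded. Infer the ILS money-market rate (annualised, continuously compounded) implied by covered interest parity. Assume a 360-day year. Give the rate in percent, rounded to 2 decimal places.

5.17%

T = 87/360 years.
By CIP, F/S equals the AUD-to-ILS growth ratio: 0.54766/0.5412 = 1.0119364.
AUD growth factor: e^(0.1008×87/360) = 1.0246591.
Hence g_ILS = 1.0125726.
Take logs: ln 1.0125726 / (87/360) = 0.051700, so 5.17%.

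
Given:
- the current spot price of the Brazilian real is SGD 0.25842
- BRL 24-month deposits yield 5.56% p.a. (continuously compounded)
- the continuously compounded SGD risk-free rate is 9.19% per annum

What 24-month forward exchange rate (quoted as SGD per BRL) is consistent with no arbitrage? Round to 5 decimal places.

0.27788

T = 2 years.
SGD accumulates by e^(0.0919×2) = 1.2017754.
BRL growth factor: e^(0.0556×2) = 1.1176184.
Forward (SGD per BRL) = 0.25842 × 1.2017754 / 1.1176184 = 0.2778791.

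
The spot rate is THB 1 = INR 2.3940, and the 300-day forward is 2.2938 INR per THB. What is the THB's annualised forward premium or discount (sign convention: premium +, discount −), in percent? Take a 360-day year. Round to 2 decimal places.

T = 300/360 years.
THB trades forward at -4.18546% vs spot over the period.
×(1/T) gives -5.02% p.a.

-5.02%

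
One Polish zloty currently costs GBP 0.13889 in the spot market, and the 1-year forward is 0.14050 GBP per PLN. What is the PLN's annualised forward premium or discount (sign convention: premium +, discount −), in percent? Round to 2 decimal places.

T = 1 year.
Period premium: (0.14050 − 0.13889)/0.13889 = 0.0115919.
Per annum: 0.0115919 / 1 = 0.011592 = 1.16%.

+1.16%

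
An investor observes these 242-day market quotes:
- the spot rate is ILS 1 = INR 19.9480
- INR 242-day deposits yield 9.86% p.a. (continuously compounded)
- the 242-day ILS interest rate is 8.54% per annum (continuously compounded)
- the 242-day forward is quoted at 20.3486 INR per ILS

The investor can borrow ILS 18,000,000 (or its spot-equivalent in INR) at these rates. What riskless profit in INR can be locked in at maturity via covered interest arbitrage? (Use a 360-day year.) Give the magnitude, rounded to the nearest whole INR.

T = 242/360 years.
Keep in ILS, deliver into the forward: 18,000,000·1.05908759474·20.3486 = INR 387,917,096.95.
Swap to INR now, deposit: 18,000,000·19.9480·1.06852704978 = INR 383,669,596.60.
The quoted forward overvalues ILS, so borrow INR, buy ILS at spot, deposit the ILS at 8.54%, and sell the proceeds forward at 20.3486.
Profit = 387,917,096.95 − 383,669,596.60 = INR 4,247,500.

INR 4,247,500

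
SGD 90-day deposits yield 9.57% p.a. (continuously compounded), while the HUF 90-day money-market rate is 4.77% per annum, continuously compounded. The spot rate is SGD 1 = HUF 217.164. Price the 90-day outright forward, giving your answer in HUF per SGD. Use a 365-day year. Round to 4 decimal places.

T = 90/365 years.
HUF growth factor: e^(0.0477×90/365) = 1.011831084.
Growth of 1 SGD over T: e^(0.0957×90/365) = 1.023877879.
Forward (HUF per SGD) = 217.164 × 1.011831084 / 1.023877879 = 214.608881.

214.6089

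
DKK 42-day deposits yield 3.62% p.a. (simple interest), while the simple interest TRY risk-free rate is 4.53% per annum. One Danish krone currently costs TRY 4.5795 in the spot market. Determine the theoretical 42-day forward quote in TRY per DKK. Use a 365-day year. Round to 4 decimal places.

T = 42/365 years.
TRY accumulates by 1 + 0.0453×42/365 = 1.0052126.
DKK growth factor: 1 + 0.0362×42/365 = 1.0041655.
Forward (TRY per DKK) = 4.5795 × 1.0052126 / 1.0041655 = 4.584275.

4.5843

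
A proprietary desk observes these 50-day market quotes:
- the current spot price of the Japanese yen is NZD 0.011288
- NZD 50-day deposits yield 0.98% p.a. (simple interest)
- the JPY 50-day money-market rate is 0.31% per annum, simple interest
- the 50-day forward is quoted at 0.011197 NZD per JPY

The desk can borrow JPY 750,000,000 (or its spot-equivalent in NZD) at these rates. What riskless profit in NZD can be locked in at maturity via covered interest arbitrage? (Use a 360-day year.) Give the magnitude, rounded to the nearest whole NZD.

NZD 76,157

T = 50/360 years.
Keep in JPY, deliver into the forward: 750,000,000·1.000430556·0.011197 = NZD 8,401,365.70.
Swap to NZD now, deposit: 750,000,000·0.011288·1.001361111 = NZD 8,477,523.17.
The quoted forward undervalues JPY, so borrow JPY, convert to NZD at spot, deposit the NZD at 0.98%, and buy JPY forward at 0.011197 to cover the loan.
Arbitrage profit = |8,401,365.70 − 8,477,523.17| = NZD 76,157.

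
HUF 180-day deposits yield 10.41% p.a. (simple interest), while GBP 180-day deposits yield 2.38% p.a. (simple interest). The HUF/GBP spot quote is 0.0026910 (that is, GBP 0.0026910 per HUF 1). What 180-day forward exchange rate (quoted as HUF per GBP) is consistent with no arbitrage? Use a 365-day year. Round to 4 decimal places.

386.1541

T = 180/365 years.
GBP growth factor: 1 + 0.0238×180/365 = 1.011736986.
HUF accumulates by 1 + 0.1041×180/365 = 1.051336986.
So F = 0.002691 × 1.011736986 / 1.051336986 = 0.00258963992 (GBP/HUF).
Quoted the other way: 1/0.00258963992 = 386.1541 HUF per GBP.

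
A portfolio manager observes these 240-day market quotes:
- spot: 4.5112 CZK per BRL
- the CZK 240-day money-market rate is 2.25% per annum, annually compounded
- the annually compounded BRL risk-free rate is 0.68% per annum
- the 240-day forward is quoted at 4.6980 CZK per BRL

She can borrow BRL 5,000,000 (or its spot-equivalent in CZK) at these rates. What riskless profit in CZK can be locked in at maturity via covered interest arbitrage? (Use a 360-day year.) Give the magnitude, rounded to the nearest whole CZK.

CZK 703,284

T = 240/360 years.
Keep in BRL, deliver into the forward: 5,000,000·1.004528211·4.6980 = CZK 23,596,367.68.
Swap to CZK now, deposit: 5,000,000·4.5112·1.0149443052 = CZK 22,893,083.75.
The quoted forward overvalues BRL, so borrow CZK, buy BRL at spot, deposit the BRL at 0.68%, and sell the proceeds forward at 4.6980.
Arbitrage profit = |23,596,367.68 − 22,893,083.75| = CZK 703,284.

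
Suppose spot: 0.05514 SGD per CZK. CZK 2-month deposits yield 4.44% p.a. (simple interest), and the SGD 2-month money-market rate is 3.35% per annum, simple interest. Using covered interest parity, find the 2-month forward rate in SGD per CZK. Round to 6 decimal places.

T = 2/12 years.
SGD growth factor: 1 + 0.0335×2/12 = 1.0055833.
Growth of 1 CZK over T: 1 + 0.0444×2/12 = 1.007400.
So F = 0.05514 × 1.0055833 / 1.007400 = 0.05504056 (SGD/CZK).

0.055041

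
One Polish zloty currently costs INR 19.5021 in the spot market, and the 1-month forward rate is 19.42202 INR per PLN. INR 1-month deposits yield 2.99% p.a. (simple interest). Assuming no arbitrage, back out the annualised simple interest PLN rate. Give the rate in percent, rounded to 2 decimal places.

7.95%

T = 1/12 years.
CIP gives F = S · g_INR/g_PLN, so g_INR/g_PLN = 19.42202/19.5021 = 0.9958938.
INR growth factor: 1 + 0.0299×1/12 = 1.0024917.
Hence g_PLN = 1.0066251.
r = (1.0066251 − 1)/(1/12) = 0.079501 → 7.95%.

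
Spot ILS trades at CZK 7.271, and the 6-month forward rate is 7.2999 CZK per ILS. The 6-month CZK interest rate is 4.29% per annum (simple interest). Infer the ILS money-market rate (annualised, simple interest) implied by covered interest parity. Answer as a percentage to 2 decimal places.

T = 6/12 years.
By CIP, F/S equals the CZK-to-ILS growth ratio: 7.2999/7.271 = 1.0039747.
The CZK side grows by 1 + 0.0429×6/12 = 1.021450.
That pins the ILS growth at 1.0174061.
r = (1.0174061 − 1)/(6/12) = 0.034812 → 3.48%.

3.48%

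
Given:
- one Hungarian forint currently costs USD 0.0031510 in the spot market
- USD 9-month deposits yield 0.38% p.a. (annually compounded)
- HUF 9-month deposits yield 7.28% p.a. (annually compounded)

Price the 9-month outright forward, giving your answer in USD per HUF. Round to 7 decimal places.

T = 9/12 years.
USD growth factor: (1 + 0.0038)^(9/12) = 1.0028486.
Growth of 1 HUF over T: (1 + 0.0728)^(9/12) = 1.0541176.
CIP: F = S · (grow USD)/(grow HUF) = 0.003151 × 1.0028486/1.0541176 = 0.002997745 USD per HUF.

0.0029977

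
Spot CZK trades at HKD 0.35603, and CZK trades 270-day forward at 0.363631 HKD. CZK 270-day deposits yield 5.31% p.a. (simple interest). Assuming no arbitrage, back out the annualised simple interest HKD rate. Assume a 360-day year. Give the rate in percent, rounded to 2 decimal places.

8.27%

T = 270/360 years.
By CIP, F/S equals the HKD-to-CZK growth ratio: 0.363631/0.35603 = 1.0213493.
CZK growth factor: 1 + 0.0531×270/360 = 1.039825.
So the HKD growth factor = 1.0620245.
(1.0620245 − 1)/T = 0.082699, i.e. 8.27%.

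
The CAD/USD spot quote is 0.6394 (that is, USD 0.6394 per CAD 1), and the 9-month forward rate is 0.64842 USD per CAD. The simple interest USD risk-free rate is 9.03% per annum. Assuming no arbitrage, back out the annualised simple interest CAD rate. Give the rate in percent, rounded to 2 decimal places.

T = 9/12 years.
CIP gives F = S · g_USD/g_CAD, so g_USD/g_CAD = 0.64842/0.6394 = 1.0141070.
The USD side grows by 1 + 0.0903×9/12 = 1.067725.
That pins the CAD growth at 1.0528721.
r = (1.0528721 − 1)/(9/12) = 0.070496 → 7.05%.

7.05%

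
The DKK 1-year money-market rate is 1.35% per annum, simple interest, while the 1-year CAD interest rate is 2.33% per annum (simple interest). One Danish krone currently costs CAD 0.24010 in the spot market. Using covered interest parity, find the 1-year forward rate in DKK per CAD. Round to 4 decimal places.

4.1250

T = 1 year.
CAD growth factor: 1 + 0.0233×1 = 1.023300.
DKK accumulates by 1 + 0.0135×1 = 1.013500.
So F = 0.2401 × 1.023300 / 1.013500 = 0.2424216 (CAD/DKK).
Quoted the other way: 1/0.2424216 = 4.1250 DKK per CAD.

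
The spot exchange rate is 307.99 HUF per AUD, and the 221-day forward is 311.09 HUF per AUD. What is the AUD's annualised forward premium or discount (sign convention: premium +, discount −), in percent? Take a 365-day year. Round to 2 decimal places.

T = 221/365 years.
(F − S)/S = (311.09 − 307.99)/307.99 = 0.0100653.
Annualise by dividing by T: 0.0100653 / (221/365) = 0.016624 → 1.66%.

+1.66%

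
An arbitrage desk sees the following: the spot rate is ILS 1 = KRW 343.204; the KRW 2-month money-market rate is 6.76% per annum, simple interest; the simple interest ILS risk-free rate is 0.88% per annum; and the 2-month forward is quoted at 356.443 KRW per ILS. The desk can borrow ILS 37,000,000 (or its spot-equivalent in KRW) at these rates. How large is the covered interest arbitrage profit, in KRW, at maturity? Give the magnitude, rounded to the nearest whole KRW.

KRW 366,115,666

T = 2/12 years.
Keep in ILS, deliver into the forward: 37,000,000·1.001466666667·356.443 = KRW 13,207,733,973.47.
Swap to KRW now, deposit: 37,000,000·343.204·1.011266666667 = KRW 12,841,618,307.47.
The quoted forward overvalues ILS, so borrow KRW, buy ILS at spot, deposit the ILS at 0.88%, and sell the proceeds forward at 356.443.
Profit = 13,207,733,973.47 − 12,841,618,307.47 = KRW 366,115,666.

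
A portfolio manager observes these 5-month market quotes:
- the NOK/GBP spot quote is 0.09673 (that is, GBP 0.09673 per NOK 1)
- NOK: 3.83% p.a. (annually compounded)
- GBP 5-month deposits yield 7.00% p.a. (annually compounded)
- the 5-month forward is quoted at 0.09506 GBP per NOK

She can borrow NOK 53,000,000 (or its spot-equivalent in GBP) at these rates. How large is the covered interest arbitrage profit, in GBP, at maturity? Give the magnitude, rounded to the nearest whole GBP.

GBP 155,573

T = 5/12 years.
Invest the NOK and cover forward: 53,000,000 × 1.015783582 × 0.09506 = GBP 5,117,700.53.
Convert at spot and invest in GBP: 53,000,000 × 0.09673 × 1.028592233 = GBP 5,273,273.51.
The quoted forward undervalues NOK, so borrow NOK, convert to GBP at spot, deposit the GBP at 7.00%, and buy NOK forward at 0.09506 to cover the loan.
Profit = 5,273,273.51 − 5,117,700.53 = GBP 155,573.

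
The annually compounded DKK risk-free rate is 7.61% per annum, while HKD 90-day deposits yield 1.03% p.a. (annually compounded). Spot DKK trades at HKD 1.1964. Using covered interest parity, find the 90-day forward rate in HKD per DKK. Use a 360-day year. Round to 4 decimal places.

T = 90/360 years.
Growth of 1 HKD over T: (1 + 0.0103)^(90/360) = 1.0025651.
Growth of 1 DKK over T: (1 + 0.0761)^(90/360) = 1.018505.
CIP: F = S · (grow HKD)/(grow DKK) = 1.1964 × 1.0025651/1.018505 = 1.177676 HKD per DKK.

1.1777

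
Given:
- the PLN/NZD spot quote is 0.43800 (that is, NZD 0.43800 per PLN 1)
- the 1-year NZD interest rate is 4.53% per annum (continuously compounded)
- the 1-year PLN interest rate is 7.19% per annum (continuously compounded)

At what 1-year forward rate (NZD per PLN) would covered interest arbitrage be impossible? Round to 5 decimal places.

T = 1 year.
Growth of 1 NZD over T: e^(0.0453×1) = 1.0463417.
PLN accumulates by e^(0.0719×1) = 1.0745479.
CIP: F = S · (grow NZD)/(grow PLN) = 0.438 × 1.0463417/1.0745479 = 0.4265028 NZD per PLN.

0.42650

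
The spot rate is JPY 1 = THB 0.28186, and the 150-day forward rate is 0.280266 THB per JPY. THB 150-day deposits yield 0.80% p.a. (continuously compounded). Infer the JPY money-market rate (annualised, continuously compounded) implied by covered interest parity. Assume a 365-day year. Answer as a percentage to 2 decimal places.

T = 150/365 years.
F/S = 0.280266/0.28186 = 0.9943447 = (growth of THB) / (growth of JPY).
The THB side grows by e^(0.0080×150/365) = 1.0032931.
Hence g_JPY = 1.0089993.
Take logs: ln 1.0089993 / (150/365) = 0.021800, so 2.18%.

2.18%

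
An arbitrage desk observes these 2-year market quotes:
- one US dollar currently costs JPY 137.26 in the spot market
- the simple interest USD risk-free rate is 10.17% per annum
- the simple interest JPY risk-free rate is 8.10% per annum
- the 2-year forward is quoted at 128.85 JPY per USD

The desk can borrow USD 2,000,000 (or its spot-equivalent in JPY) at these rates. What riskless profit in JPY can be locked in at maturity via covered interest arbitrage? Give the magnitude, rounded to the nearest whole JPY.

JPY 8,876,060

T = 2 years.
Invest the USD and cover forward: 2,000,000 × 1.203400 × 128.85 = JPY 310,116,180.00.
Convert at spot and invest in JPY: 2,000,000 × 137.26 × 1.162000 = JPY 318,992,240.00.
The quoted forward undervalues USD, so borrow USD, convert to JPY at spot, deposit the JPY at 8.10%, and buy USD forward at 128.85 to cover the loan.
The gap between the two covered legs is JPY 8,876,060.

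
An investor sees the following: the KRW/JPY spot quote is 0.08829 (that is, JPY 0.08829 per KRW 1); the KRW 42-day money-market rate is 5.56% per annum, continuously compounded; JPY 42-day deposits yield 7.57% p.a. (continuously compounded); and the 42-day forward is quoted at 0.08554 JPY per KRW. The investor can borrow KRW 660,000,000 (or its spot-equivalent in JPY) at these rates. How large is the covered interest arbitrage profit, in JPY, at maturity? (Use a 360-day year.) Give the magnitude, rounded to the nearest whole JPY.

JPY 1,964,509

T = 42/360 years.
Keep in KRW, deliver into the forward: 660,000,000·1.0065077507·0.08554 = JPY 56,823,804.18.
Swap to JPY now, deposit: 660,000,000·0.08829·1.0088707809 = JPY 58,788,312.82.
The quoted forward undervalues KRW, so borrow KRW, convert to JPY at spot, deposit the JPY at 7.57%, and buy KRW forward at 0.08554 to cover the loan.
Profit = 58,788,312.82 − 56,823,804.18 = JPY 1,964,509.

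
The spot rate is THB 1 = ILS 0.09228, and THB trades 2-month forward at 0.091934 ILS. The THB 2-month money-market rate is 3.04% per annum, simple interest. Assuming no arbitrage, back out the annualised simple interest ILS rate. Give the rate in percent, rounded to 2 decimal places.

T = 2/12 years.
CIP gives F = S · g_ILS/g_THB, so g_ILS/g_THB = 0.091934/0.09228 = 0.9962505.
THB growth factor: 1 + 0.0304×2/12 = 1.0050667.
So the ILS growth factor = 1.0012982.
(1.0012982 − 1)/T = 0.007789, i.e. 0.78%.

0.78%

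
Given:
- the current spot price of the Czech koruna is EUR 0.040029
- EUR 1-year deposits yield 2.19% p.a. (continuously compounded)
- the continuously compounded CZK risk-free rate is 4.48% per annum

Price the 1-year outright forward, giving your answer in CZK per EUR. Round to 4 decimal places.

25.5606

T = 1 year.
Growth of 1 EUR over T: e^(0.0219×1) = 1.02214157.
Growth of 1 CZK over T: e^(0.0448×1) = 1.04581868.
So F = 0.040029 × 1.02214157 / 1.04581868 = 0.039122752 (EUR/CZK).
Invert for CZK per EUR: 1 / 0.039122752 = 25.5606.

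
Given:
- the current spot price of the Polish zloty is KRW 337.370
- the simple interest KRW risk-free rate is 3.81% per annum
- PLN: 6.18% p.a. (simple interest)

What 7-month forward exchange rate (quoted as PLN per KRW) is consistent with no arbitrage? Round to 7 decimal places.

T = 7/12 years.
KRW accumulates by 1 + 0.0381×7/12 = 1.022225.
PLN growth factor: 1 + 0.0618×7/12 = 1.036050.
Forward (KRW per PLN) = 337.37 × 1.022225 / 1.036050 = 332.8682.
Invert for PLN per KRW: 1 / 332.8682 = 0.0030042.

0.0030042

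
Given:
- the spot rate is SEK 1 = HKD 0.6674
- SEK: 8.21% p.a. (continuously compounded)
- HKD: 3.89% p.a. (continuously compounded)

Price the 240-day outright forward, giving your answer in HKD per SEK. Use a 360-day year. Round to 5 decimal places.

T = 240/360 years.
Growth of 1 HKD over T: e^(0.0389×240/360) = 1.0262725.
Growth of 1 SEK over T: e^(0.0821×240/360) = 1.0562589.
Forward (HKD per SEK) = 0.6674 × 1.0262725 / 1.0562589 = 0.6484530.

0.64845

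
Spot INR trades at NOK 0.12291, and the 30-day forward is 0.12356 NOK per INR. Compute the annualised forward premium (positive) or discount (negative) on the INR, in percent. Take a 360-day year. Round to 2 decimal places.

T = 30/360 years.
Period premium: (0.12356 − 0.12291)/0.12291 = 0.0052884.
Annualise by dividing by T: 0.0052884 / (30/360) = 0.063461 → 6.35%.

+6.35%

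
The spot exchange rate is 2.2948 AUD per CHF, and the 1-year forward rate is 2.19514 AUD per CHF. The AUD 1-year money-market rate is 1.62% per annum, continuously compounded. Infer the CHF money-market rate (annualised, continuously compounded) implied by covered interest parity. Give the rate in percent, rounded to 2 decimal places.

T = 1 year.
By CIP, F/S equals the AUD-to-CHF growth ratio: 2.19514/2.2948 = 0.9565714.
The AUD side grows by e^(0.0162×1) = 1.0163319.
So the CHF growth factor = 1.0624736.
Take logs: ln 1.0624736 / 1 = 0.060600, so 6.06%.

6.06%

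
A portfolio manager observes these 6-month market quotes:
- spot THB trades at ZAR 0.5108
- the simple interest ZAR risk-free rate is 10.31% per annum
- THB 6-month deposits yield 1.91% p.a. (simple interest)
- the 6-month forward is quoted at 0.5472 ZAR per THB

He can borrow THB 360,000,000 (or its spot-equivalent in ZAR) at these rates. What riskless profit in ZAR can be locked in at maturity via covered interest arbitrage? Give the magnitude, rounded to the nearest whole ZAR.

T = 6/12 years.
Keep in THB, deliver into the forward: 360,000,000·1.009550·0.5472 = ZAR 198,873,273.60.
Swap to ZAR now, deposit: 360,000,000·0.5108·1.051550 = ZAR 193,367,426.40.
The quoted forward overvalues THB, so borrow ZAR, buy THB at spot, deposit the THB at 1.91%, and sell the proceeds forward at 0.5472.
The gap between the two covered legs is ZAR 5,505,847.

ZAR 5,505,847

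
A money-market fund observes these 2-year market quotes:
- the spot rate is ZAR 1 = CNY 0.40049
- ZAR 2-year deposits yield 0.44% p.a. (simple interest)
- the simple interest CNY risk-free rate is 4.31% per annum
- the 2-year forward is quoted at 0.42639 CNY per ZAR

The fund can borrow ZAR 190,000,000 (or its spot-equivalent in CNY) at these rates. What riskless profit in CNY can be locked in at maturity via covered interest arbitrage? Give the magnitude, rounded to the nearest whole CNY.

CNY 925,301

T = 2 years.
Keep in ZAR, deliver into the forward: 190,000,000·1.008800·0.42639 = CNY 81,727,024.08.
Swap to CNY now, deposit: 190,000,000·0.40049·1.086200 = CNY 82,652,325.22.
The quoted forward undervalues ZAR, so borrow ZAR, convert to CNY at spot, deposit the CNY at 4.31%, and buy ZAR forward at 0.42639 to cover the loan.
Arbitrage profit = |81,727,024.08 − 82,652,325.22| = CNY 925,301.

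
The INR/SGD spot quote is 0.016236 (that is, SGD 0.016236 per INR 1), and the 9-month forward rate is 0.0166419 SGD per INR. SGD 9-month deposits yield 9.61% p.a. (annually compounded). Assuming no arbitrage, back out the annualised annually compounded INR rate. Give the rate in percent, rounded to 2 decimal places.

6.06%

T = 9/12 years.
By CIP, F/S equals the SGD-to-INR growth ratio: 0.0166419/0.016236 = 1.0250000.
SGD growth factor: (1 + 0.0961)^(9/12) = 1.0712421.
That pins the INR growth at 1.0451142.
Annualise: 1.0451142^(12/9) − 1 = 0.060600 = 6.06%.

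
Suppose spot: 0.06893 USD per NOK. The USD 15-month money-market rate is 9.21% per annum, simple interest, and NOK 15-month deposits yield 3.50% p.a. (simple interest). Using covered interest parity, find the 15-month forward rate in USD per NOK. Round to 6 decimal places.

T = 15/12 years.
USD accumulates by 1 + 0.0921×15/12 = 1.115125.
NOK accumulates by 1 + 0.0350×15/12 = 1.043750.
So F = 0.06893 × 1.115125 / 1.043750 = 0.07364366 (USD/NOK).

0.073644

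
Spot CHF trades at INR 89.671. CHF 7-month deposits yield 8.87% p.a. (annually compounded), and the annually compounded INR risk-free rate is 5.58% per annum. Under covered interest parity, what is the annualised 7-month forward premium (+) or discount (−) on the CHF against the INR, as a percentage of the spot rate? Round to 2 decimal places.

T = 7/12 years.
F = S · g_INR/g_CHF = 89.671 × 1.0321813/1.0508235 = 88.080186.
Annualised premium = (F − S)/S × (1/T) = (88.080186 − 89.671)/89.671 ÷ (7/12) = -3.04%.

-3.04%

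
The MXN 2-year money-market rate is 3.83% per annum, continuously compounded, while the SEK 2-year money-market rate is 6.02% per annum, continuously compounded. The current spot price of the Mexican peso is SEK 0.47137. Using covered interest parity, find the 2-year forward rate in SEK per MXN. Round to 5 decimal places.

0.49247

T = 2 years.
SEK accumulates by e^(0.0602×2) = 1.1279479.
Growth of 1 MXN over T: e^(0.0383×2) = 1.0796101.
Forward (SEK per MXN) = 0.47137 × 1.1279479 / 1.0796101 = 0.4924748.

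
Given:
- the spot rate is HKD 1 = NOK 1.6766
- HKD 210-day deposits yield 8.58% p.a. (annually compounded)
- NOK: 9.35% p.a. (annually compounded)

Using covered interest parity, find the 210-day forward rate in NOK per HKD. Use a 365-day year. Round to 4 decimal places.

1.6834

T = 210/365 years.
Growth of 1 NOK over T: (1 + 0.0935)^(210/365) = 1.0527714.
HKD accumulates by (1 + 0.0858)^(210/365) = 1.0484999.
Forward (NOK per HKD) = 1.6766 × 1.0527714 / 1.0484999 = 1.683430.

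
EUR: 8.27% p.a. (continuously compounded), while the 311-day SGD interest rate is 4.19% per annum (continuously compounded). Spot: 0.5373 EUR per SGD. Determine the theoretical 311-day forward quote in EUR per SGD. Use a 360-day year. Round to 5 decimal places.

T = 311/360 years.
EUR growth factor: e^(0.0827×311/360) = 1.0740576.
SGD growth factor: e^(0.0419×311/360) = 1.036860.
So F = 0.5373 × 1.0740576 / 1.036860 = 0.5565758 (EUR/SGD).

0.55658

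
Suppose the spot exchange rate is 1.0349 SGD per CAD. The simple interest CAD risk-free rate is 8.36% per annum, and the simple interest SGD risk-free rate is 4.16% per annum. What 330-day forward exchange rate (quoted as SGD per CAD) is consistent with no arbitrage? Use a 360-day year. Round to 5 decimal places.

0.99789

T = 330/360 years.
SGD growth factor: 1 + 0.0416×330/360 = 1.0381333.
CAD growth factor: 1 + 0.0836×330/360 = 1.0766333.
So F = 1.0349 × 1.0381333 / 1.0766333 = 0.9978924 (SGD/CAD).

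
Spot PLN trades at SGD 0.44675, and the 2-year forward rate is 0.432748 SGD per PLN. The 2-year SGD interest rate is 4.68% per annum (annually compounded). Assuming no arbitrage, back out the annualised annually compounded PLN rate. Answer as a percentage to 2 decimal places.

T = 2 years.
CIP gives F = S · g_SGD/g_PLN, so g_SGD/g_PLN = 0.432748/0.44675 = 0.9686581.
SGD growth factor: (1 + 0.0468)^2 = 1.0957902.
Hence g_PLN = 1.1312456.
Annualise: 1.1312456^(1/2) − 1 = 0.063600 = 6.36%.

6.36%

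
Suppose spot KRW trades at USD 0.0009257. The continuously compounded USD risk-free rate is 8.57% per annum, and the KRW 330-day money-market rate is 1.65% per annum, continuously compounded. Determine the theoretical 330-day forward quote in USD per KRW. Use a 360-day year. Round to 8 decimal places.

T = 330/360 years.
USD accumulates by e^(0.0857×330/360) = 1.0817265.
KRW growth factor: e^(0.0165×330/360) = 1.015240.
CIP: F = S · (grow USD)/(grow KRW) = 0.0009257 × 1.0817265/1.015240 = 0.0009863227 USD per KRW.

0.00098632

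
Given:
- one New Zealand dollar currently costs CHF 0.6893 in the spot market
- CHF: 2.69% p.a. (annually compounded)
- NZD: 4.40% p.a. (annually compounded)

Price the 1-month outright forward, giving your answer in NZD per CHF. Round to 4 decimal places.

1.4527

T = 1/12 years.
Growth of 1 CHF over T: (1 + 0.0269)^(1/12) = 1.0022145.
NZD accumulates by (1 + 0.0440)^(1/12) = 1.0035947.
Forward (CHF per NZD) = 0.6893 × 1.0022145 / 1.0035947 = 0.6883520.
Invert for NZD per CHF: 1 / 0.6883520 = 1.4527.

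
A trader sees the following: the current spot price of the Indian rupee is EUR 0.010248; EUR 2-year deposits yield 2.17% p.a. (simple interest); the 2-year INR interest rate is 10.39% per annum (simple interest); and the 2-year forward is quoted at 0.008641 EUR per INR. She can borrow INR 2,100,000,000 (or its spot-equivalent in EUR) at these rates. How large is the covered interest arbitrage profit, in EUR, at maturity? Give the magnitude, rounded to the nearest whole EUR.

T = 2 years.
Keep in INR, deliver into the forward: 2,100,000,000·1.207800·0.008641 = EUR 21,916,859.58.
Swap to EUR now, deposit: 2,100,000,000·0.010248·1.043400 = EUR 22,454,802.72.
The quoted forward undervalues INR, so borrow INR, convert to EUR at spot, deposit the EUR at 2.17%, and buy INR forward at 0.008641 to cover the loan.
Arbitrage profit = |21,916,859.58 − 22,454,802.72| = EUR 537,943.

EUR 537,943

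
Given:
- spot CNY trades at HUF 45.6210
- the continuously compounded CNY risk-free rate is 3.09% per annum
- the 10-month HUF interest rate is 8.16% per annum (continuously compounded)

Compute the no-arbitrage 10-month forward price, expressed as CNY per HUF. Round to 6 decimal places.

T = 10/12 years.
Growth of 1 HUF over T: e^(0.0816×10/12) = 1.0703653.
CNY growth factor: e^(0.0309×10/12) = 1.0260844.
So F = 45.621 × 1.0703653 / 1.0260844 = 47.58978 (HUF/CNY).
Quoted the other way: 1/47.58978 = 0.021013 CNY per HUF.

0.021013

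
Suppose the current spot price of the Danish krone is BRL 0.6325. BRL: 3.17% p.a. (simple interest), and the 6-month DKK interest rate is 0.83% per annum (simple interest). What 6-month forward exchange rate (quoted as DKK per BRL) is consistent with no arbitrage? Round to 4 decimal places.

1.5628

T = 6/12 years.
BRL accumulates by 1 + 0.0317×6/12 = 1.015850.
DKK growth factor: 1 + 0.0083×6/12 = 1.004150.
So F = 0.6325 × 1.015850 / 1.004150 = 0.6398697 (BRL/DKK).
Invert for DKK per BRL: 1 / 0.6398697 = 1.5628.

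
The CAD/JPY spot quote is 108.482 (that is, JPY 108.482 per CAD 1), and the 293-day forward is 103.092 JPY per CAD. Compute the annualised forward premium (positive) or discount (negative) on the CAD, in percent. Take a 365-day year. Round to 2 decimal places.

-6.19%

T = 293/365 years.
(F − S)/S = (103.092 − 108.482)/108.482 = -0.0496857.
Per annum: -0.0496857 / (293/365) = -0.061895 = -6.19%.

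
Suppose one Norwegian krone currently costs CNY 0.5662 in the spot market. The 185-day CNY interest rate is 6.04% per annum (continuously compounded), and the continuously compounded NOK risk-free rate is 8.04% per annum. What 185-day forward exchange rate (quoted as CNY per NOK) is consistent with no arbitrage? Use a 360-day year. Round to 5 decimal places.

T = 185/360 years.
CNY accumulates by e^(0.0604×185/360) = 1.0315256.
NOK growth factor: e^(0.0804×185/360) = 1.0421821.
Forward (CNY per NOK) = 0.5662 × 1.0315256 / 1.0421821 = 0.5604105.

0.56041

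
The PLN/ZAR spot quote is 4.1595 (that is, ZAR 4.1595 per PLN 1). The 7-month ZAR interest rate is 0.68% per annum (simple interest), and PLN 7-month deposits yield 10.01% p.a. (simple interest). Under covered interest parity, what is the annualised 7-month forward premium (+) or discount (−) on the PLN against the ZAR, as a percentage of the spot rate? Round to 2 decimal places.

T = 7/12 years.
CIP forward (ZAR per PLN) = 4.1595 × 1.0039667/1.0583917 = 3.9456087.
(F − S)/S ÷ T = (3.9456087 − 4.1595)/4.1595/(7/12) = -0.088153 → -8.82%.

-8.82%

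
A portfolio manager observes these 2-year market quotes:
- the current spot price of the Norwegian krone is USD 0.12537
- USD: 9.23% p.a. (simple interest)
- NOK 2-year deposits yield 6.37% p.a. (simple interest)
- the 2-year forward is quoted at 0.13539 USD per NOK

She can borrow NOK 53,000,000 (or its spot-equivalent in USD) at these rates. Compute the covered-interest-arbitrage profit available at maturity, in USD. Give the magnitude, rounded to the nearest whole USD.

USD 218,645

T = 2 years.
Keep in NOK, deliver into the forward: 53,000,000·1.127400·0.13539 = USD 8,089,850.36.
Swap to USD now, deposit: 53,000,000·0.12537·1.184600 = USD 7,871,205.01.
The quoted forward overvalues NOK, so borrow USD, buy NOK at spot, deposit the NOK at 6.37%, and sell the proceeds forward at 0.13539.
Profit = 8,089,850.36 − 7,871,205.01 = USD 218,645.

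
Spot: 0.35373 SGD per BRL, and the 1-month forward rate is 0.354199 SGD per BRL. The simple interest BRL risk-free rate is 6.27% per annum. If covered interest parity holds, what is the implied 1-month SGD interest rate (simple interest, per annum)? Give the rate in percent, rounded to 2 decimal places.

T = 1/12 years.
By CIP, F/S equals the SGD-to-BRL growth ratio: 0.354199/0.35373 = 1.0013259.
BRL growth factor: 1 + 0.0627×1/12 = 1.005225.
So the SGD growth factor = 1.0065578.
r = (1.0065578 − 1)/(1/12) = 0.078694 → 7.87%.

7.87%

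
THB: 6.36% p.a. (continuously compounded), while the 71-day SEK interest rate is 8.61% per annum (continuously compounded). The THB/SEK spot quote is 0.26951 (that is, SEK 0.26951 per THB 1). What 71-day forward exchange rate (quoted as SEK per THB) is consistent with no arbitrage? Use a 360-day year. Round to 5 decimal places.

T = 71/360 years.
Growth of 1 SEK over T: e^(0.0861×71/360) = 1.0171258.
THB growth factor: e^(0.0636×71/360) = 1.0126223.
CIP: F = S · (grow SEK)/(grow THB) = 0.26951 × 1.0171258/1.0126223 = 0.2707086 SEK per THB.

0.27071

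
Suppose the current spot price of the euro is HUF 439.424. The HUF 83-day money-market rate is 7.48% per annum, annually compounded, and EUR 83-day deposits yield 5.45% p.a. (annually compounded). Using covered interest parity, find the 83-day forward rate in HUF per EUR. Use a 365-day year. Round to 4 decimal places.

T = 83/365 years.
Growth of 1 HUF over T: (1 + 0.0748)^(83/365) = 1.016538481.
Growth of 1 EUR over T: (1 + 0.0545)^(83/365) = 1.01214033.
So F = 439.424 × 1.016538481 / 1.01214033 = 441.333471 (HUF/EUR).

441.3335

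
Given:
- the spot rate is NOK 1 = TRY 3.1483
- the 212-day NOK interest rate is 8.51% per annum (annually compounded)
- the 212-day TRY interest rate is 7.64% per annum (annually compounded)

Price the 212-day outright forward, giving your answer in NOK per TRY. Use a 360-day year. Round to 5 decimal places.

0.31914

T = 212/360 years.
Growth of 1 TRY over T: (1 + 0.0764)^(212/360) = 1.0443088.
Growth of 1 NOK over T: (1 + 0.0851)^(212/360) = 1.0492712.
So F = 3.1483 × 1.0443088 / 1.0492712 = 3.133410 (TRY/NOK).
Invert for NOK per TRY: 1 / 3.133410 = 0.31914.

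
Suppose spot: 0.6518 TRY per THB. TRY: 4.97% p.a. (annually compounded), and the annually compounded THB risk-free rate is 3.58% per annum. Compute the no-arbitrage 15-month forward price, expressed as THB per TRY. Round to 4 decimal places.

T = 15/12 years.
TRY accumulates by (1 + 0.0497)^(15/12) = 1.0625063.
Growth of 1 THB over T: (1 + 0.0358)^(15/12) = 1.0449485.
Forward (TRY per THB) = 0.6518 × 1.0625063 / 1.0449485 = 0.6627519.
Quoted the other way: 1/0.6627519 = 1.5089 THB per TRY.

1.5089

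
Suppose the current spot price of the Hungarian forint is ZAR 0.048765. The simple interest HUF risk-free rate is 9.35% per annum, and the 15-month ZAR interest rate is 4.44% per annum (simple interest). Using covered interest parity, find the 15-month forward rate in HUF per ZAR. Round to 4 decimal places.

T = 15/12 years.
ZAR accumulates by 1 + 0.0444×15/12 = 1.055500.
Growth of 1 HUF over T: 1 + 0.0935×15/12 = 1.116875.
CIP: F = S · (grow ZAR)/(grow HUF) = 0.048765 × 1.055500/1.116875 = 0.046085245 ZAR per HUF.
Quoted the other way: 1/0.046085245 = 21.6989 HUF per ZAR.

21.6989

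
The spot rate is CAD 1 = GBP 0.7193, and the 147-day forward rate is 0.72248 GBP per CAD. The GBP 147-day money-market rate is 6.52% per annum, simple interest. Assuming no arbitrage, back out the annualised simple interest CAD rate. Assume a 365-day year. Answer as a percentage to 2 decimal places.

5.40%

T = 147/365 years.
By CIP, F/S equals the GBP-to-CAD growth ratio: 0.72248/0.7193 = 1.0044210.
The GBP side grows by 1 + 0.0652×147/365 = 1.0262586.
Hence g_CAD = 1.0217415.
r = (1.0217415 − 1)/(147/365) = 0.053984 → 5.40%.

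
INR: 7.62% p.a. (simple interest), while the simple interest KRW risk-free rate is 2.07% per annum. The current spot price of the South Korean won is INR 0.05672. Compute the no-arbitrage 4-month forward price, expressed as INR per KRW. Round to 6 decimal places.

T = 4/12 years.
INR growth factor: 1 + 0.0762×4/12 = 1.025400.
KRW accumulates by 1 + 0.0207×4/12 = 1.006900.
CIP: F = S · (grow INR)/(grow KRW) = 0.05672 × 1.025400/1.006900 = 0.05776213 INR per KRW.

0.057762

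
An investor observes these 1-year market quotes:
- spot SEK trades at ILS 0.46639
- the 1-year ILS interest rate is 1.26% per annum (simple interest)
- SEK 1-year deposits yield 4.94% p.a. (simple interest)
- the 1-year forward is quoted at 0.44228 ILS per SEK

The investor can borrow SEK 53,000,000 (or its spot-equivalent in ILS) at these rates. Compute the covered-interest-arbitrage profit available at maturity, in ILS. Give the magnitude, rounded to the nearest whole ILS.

ILS 431,308

T = 1 year.
Invest the SEK and cover forward: 53,000,000 × 1.049400 × 0.44228 = ILS 24,598,817.50.
Convert at spot and invest in ILS: 53,000,000 × 0.46639 × 1.012600 = ILS 25,030,125.24.
The quoted forward undervalues SEK, so borrow SEK, convert to ILS at spot, deposit the ILS at 1.26%, and buy SEK forward at 0.44228 to cover the loan.
Profit = 25,030,125.24 − 24,598,817.50 = ILS 431,308.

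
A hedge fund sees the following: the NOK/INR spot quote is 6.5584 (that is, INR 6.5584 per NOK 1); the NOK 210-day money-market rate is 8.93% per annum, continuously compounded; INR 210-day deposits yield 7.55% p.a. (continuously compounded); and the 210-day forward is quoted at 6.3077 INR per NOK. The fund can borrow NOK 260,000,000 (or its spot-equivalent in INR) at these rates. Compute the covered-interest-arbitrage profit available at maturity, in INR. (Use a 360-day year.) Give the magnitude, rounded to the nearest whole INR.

INR 54,264,749

T = 210/360 years.
Route A — deposit NOK, sell forward: 260,000,000 × 1.053472306382 × 6.3077 = INR 1,727,696,689.41.
Route B — convert at spot, deposit INR: 260,000,000 × 6.5584 × 1.045025896727 = INR 1,781,961,438.68.
The quoted forward undervalues NOK, so borrow NOK, convert to INR at spot, deposit the INR at 7.55%, and buy NOK forward at 6.3077 to cover the loan.
Arbitrage profit = |1,727,696,689.41 − 1,781,961,438.68| = INR 54,264,749.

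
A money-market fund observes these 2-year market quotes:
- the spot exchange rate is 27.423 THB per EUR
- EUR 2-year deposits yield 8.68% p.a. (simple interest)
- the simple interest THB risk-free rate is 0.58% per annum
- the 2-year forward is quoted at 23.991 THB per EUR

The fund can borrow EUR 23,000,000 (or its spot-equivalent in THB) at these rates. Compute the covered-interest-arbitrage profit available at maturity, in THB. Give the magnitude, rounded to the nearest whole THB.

T = 2 years.
Keep in EUR, deliver into the forward: 23,000,000·1.173600·23.991 = THB 647,584,264.80.
Swap to THB now, deposit: 23,000,000·27.423·1.011600 = THB 638,045,456.40.
The quoted forward overvalues EUR, so borrow THB, buy EUR at spot, deposit the EUR at 8.68%, and sell the proceeds forward at 23.991.
Arbitrage profit = |647,584,264.80 − 638,045,456.40| = THB 9,538,808.

THB 9,538,808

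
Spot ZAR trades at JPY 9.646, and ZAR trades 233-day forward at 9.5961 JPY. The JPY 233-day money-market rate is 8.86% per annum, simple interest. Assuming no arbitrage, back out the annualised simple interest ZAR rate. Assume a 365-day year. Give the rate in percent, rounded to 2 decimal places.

T = 233/365 years.
CIP gives F = S · g_JPY/g_ZAR, so g_JPY/g_ZAR = 9.5961/9.646 = 0.9948269.
JPY growth factor: 1 + 0.0886×233/365 = 1.0565584.
So the ZAR growth factor = 1.0620525.
r = (1.0620525 − 1)/(233/365) = 0.097207 → 9.72%.

9.72%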